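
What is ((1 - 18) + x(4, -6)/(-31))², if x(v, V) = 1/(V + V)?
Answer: 39980329/138384 ≈ 288.91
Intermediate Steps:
x(v, V) = 1/(2*V)
((1 - 18) + x(4, -6)/(-31))² = ((1 - 18) + ((½)/(-6))/(-31))² = (-17 + ((½)*(-⅙))*(-1/31))² = (-17 - 1/12*(-1/31))² = (-17 + 1/372)² = (-6323/372)² = 39980329/138384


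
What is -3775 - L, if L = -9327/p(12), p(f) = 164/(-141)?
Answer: -1934207/164 ≈ -11794.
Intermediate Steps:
p(f) = -164/141 (p(f) = 164*(-1/141) = -164/141)
L = 1315107/164 (L = -9327/(-164/141) = -9327*(-141/164) = 1315107/164 ≈ 8018.9)
-3775 - L = -3775 - 1*1315107/164 = -3775 - 1315107/164 = -1934207/164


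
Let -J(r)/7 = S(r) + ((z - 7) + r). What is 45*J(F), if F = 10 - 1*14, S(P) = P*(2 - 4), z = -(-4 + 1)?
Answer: 0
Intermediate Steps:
z = 3 (z = -1*(-3) = 3)
S(P) = -2*P (S(P) = P*(-2) = -2*P)
F = -4 (F = 10 - 14 = -4)
J(r) = 28 + 7*r (J(r) = -7*(-2*r + ((3 - 7) + r)) = -7*(-2*r + (-4 + r)) = -7*(-4 - r) = 28 + 7*r)
45*J(F) = 45*(28 + 7*(-4)) = 45*(28 - 28) = 45*0 = 0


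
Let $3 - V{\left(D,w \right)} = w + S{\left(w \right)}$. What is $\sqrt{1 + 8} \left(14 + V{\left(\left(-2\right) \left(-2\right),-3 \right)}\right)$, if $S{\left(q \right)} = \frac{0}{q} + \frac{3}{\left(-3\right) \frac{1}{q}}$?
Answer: $51$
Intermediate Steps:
$S{\left(q \right)} = - q$ ($S{\left(q \right)} = 0 + 3 \left(- \frac{q}{3}\right) = 0 - q = - q$)
$V{\left(D,w \right)} = 3$ ($V{\left(D,w \right)} = 3 - \left(w - w\right) = 3 - 0 = 3 + 0 = 3$)
$\sqrt{1 + 8} \left(14 + V{\left(\left(-2\right) \left(-2\right),-3 \right)}\right) = \sqrt{1 + 8} \left(14 + 3\right) = \sqrt{9} \cdot 17 = 3 \cdot 17 = 51$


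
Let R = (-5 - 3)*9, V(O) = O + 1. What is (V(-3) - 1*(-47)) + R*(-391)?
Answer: 28197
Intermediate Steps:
V(O) = 1 + O
R = -72 (R = -8*9 = -72)
(V(-3) - 1*(-47)) + R*(-391) = ((1 - 3) - 1*(-47)) - 72*(-391) = (-2 + 47) + 28152 = 45 + 28152 = 28197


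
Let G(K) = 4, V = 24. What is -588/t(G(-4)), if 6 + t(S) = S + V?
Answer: -294/11 ≈ -26.727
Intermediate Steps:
t(S) = 18 + S (t(S) = -6 + (S + 24) = -6 + (24 + S) = 18 + S)
-588/t(G(-4)) = -588/(18 + 4) = -588/22 = -588*1/22 = -294/11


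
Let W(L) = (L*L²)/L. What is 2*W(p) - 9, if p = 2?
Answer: -1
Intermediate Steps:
W(L) = L² (W(L) = L³/L = L²)
2*W(p) - 9 = 2*2² - 9 = 2*4 - 9 = 8 - 9 = -1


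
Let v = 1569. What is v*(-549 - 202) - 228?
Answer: -1178547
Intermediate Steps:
v*(-549 - 202) - 228 = 1569*(-549 - 202) - 228 = 1569*(-751) - 228 = -1178319 - 228 = -1178547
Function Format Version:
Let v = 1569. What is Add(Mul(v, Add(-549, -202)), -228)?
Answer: -1178547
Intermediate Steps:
Add(Mul(v, Add(-549, -202)), -228) = Add(Mul(1569, Add(-549, -202)), -228) = Add(Mul(1569, -751), -228) = Add(-1178319, -228) = -1178547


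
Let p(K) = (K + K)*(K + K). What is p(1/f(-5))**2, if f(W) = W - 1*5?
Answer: 1/625 ≈ 0.0016000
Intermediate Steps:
f(W) = -5 + W (f(W) = W - 5 = -5 + W)
p(K) = 4*K**2 (p(K) = (2*K)*(2*K) = 4*K**2)
p(1/f(-5))**2 = (4*(1/(-5 - 5))**2)**2 = (4*(1/(-10))**2)**2 = (4*(-1/10)**2)**2 = (4*(1/100))**2 = (1/25)**2 = 1/625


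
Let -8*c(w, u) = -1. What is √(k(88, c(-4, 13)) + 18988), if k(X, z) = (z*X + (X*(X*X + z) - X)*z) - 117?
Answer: √1664902/4 ≈ 322.58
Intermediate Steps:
c(w, u) = ⅛ (c(w, u) = -⅛*(-1) = ⅛)
k(X, z) = -117 + X*z + z*(-X + X*(z + X²)) (k(X, z) = (X*z + (X*(X² + z) - X)*z) - 117 = (X*z + (X*(z + X²) - X)*z) - 117 = (X*z + (-X + X*(z + X²))*z) - 117 = (X*z + z*(-X + X*(z + X²))) - 117 = -117 + X*z + z*(-X + X*(z + X²)))
√(k(88, c(-4, 13)) + 18988) = √((-117 + 88*(⅛)² + (⅛)*88³) + 18988) = √((-117 + 88*(1/64) + (⅛)*681472) + 18988) = √((-117 + 11/8 + 85184) + 18988) = √(680547/8 + 18988) = √(832451/8) = √1664902/4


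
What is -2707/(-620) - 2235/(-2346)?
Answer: 1289387/242420 ≈ 5.3188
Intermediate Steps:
-2707/(-620) - 2235/(-2346) = -2707*(-1/620) - 2235*(-1/2346) = 2707/620 + 745/782 = 1289387/242420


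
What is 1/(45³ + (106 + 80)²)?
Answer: 1/125721 ≈ 7.9541e-6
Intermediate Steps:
1/(45³ + (106 + 80)²) = 1/(91125 + 186²) = 1/(91125 + 34596) = 1/125721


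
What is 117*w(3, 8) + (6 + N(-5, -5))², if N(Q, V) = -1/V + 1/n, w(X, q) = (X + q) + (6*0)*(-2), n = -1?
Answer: 32851/25 ≈ 1314.0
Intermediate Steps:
w(X, q) = X + q (w(X, q) = (X + q) + 0*(-2) = (X + q) + 0 = X + q)
N(Q, V) = -1 - 1/V (N(Q, V) = -1/V + 1/(-1) = -1/V + 1*(-1) = -1/V - 1 = -1 - 1/V)
117*w(3, 8) + (6 + N(-5, -5))² = 117*(3 + 8) + (6 + (-1 - 1*(-5))/(-5))² = 117*11 + (6 - (-1 + 5)/5)² = 1287 + (6 - ⅕*4)² = 1287 + (6 - ⅘)² = 1287 + (26/5)² = 1287 + 676/25 = 32851/25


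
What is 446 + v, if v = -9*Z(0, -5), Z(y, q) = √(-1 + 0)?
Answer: 446 - 9*I ≈ 446.0 - 9.0*I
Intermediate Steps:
Z(y, q) = I (Z(y, q) = √(-1) = I)
v = -9*I ≈ -9.0*I
446 + v = 446 - 9*I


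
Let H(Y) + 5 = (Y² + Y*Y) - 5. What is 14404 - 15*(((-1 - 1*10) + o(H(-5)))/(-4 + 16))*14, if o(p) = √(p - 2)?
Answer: 29193/2 - 35*√38/2 ≈ 14489.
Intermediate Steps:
H(Y) = -10 + 2*Y² (H(Y) = -5 + ((Y² + Y*Y) - 5) = -5 + ((Y² + Y²) - 5) = -5 + (2*Y² - 5) = -5 + (-5 + 2*Y²) = -10 + 2*Y²)
o(p) = √(-2 + p)
14404 - 15*(((-1 - 1*10) + o(H(-5)))/(-4 + 16))*14 = 14404 - 15*(((-1 - 1*10) + √(-2 + (-10 + 2*(-5)²)))/(-4 + 16))*14 = 14404 - 15*(((-1 - 10) + √(-2 + (-10 + 2*25)))/12)*14 = 14404 - 15*((-11 + √(-2 + (-10 + 50)))*(1/12))*14 = 14404 - 15*((-11 + √(-2 + 40))*(1/12))*14 = 14404 - 15*((-11 + √38)*(1/12))*14 = 14404 - 15*(-11/12 + √38/12)*14 = 14404 - (-55/4 + 5*√38/4)*14 = 14404 - (-385/2 + 35*√38/2) = 14404 + (385/2 - 35*√38/2) = 29193/2 - 35*√38/2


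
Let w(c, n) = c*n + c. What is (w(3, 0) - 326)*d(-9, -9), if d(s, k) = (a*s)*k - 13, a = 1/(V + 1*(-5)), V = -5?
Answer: 68153/10 ≈ 6815.3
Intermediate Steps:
a = -⅒ (a = 1/(-5 + 1*(-5)) = 1/(-5 - 5) = 1/(-10) = -⅒ ≈ -0.10000)
w(c, n) = c + c*n
d(s, k) = -13 - k*s/10 (d(s, k) = (-s/10)*k - 13 = -k*s/10 - 13 = -13 - k*s/10)
(w(3, 0) - 326)*d(-9, -9) = (3*(1 + 0) - 326)*(-13 - ⅒*(-9)*(-9)) = (3*1 - 326)*(-13 - 81/10) = (3 - 326)*(-211/10) = -323*(-211/10) = 68153/10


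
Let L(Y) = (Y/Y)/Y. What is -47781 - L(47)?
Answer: -2245708/47 ≈ -47781.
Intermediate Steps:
L(Y) = 1/Y
-47781 - L(47) = -47781 - 1/47 = -2245708/47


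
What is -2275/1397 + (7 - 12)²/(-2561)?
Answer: -5861200/3577717 ≈ -1.6383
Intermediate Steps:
-2275/1397 + (7 - 12)²/(-2561) = -2275*1/1397 + (-5)²*(-1/2561) = -2275/1397 + 25*(-1/2561) = -2275/1397 - 25/2561 = -5861200/3577717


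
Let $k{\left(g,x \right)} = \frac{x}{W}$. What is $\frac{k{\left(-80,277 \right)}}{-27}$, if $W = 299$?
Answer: $- \frac{277}{8073} \approx -0.034312$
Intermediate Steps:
$k{\left(g,x \right)} = \frac{x}{299}$
$\frac{k{\left(-80,277 \right)}}{-27} = \frac{\frac{1}{299} \cdot 277}{-27} = \frac{277}{299} \left(- \frac{1}{27}\right) = - \frac{277}{8073}$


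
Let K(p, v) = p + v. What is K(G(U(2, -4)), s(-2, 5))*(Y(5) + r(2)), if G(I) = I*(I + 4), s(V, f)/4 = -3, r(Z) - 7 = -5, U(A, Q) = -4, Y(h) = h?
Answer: -84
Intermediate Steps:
r(Z) = 2 (r(Z) = 7 - 5 = 2)
s(V, f) = -12 (s(V, f) = 4*(-3) = -12)
G(I) = I*(4 + I)
K(G(U(2, -4)), s(-2, 5))*(Y(5) + r(2)) = (-4*(4 - 4) - 12)*(5 + 2) = (-4*0 - 12)*7 = (0 - 12)*7 = -12*7 = -84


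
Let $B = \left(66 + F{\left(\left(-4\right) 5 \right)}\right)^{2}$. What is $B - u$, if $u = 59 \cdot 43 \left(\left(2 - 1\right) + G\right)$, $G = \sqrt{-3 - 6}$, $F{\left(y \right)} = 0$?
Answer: $1819 - 7611 i \approx 1819.0 - 7611.0 i$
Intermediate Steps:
$G = 3 i$ ($G = \sqrt{-9} = 3 i \approx 3.0 i$)
$u = 2537 + 7611 i$ ($u = 59 \cdot 43 \left(\left(2 - 1\right) + 3 i\right) = 2537 \left(1 + 3 i\right) = 2537 + 7611 i \approx 2537.0 + 7611.0 i$)
$B = 4356$ ($B = \left(66 + 0\right)^{2} = 66^{2} = 4356$)
$B - u = 4356 - \left(2537 + 7611 i\right) = 1819 - 7611 i$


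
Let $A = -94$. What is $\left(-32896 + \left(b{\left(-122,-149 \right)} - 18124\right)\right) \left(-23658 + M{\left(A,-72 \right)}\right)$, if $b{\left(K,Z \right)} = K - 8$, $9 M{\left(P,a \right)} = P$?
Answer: $\frac{3631922800}{3} \approx 1.2106 \cdot 10^{9}$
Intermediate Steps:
$M{\left(P,a \right)} = \frac{P}{9}$
$b{\left(K,Z \right)} = -8 + K$
$\left(-32896 + \left(b{\left(-122,-149 \right)} - 18124\right)\right) \left(-23658 + M{\left(A,-72 \right)}\right) = \left(-32896 - 18254\right) \left(-23658 + \frac{1}{9} \left(-94\right)\right) = \left(-32896 - 18254\right) \left(-23658 - \frac{94}{9}\right) = \left(-32896 - 18254\right) \left(- \frac{213016}{9}\right) = \left(-51150\right) \left(- \frac{213016}{9}\right) = \frac{3631922800}{3}$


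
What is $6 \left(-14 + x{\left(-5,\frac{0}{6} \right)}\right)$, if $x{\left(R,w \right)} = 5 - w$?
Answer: $-54$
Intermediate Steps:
$6 \left(-14 + x{\left(-5,\frac{0}{6} \right)}\right) = 6 \left(-14 + \left(5 - \frac{0}{6}\right)\right) = 6 \left(-14 + \left(5 - 0 \cdot \frac{1}{6}\right)\right) = 6 \left(-14 + \left(5 - 0\right)\right) = 6 \left(-14 + \left(5 + 0\right)\right) = 6 \left(-14 + 5\right) = 6 \left(-9\right) = -54$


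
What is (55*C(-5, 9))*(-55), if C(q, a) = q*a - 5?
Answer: 151250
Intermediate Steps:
C(q, a) = -5 + a*q (C(q, a) = a*q - 5 = -5 + a*q)
(55*C(-5, 9))*(-55) = (55*(-5 + 9*(-5)))*(-55) = (55*(-5 - 45))*(-55) = (55*(-50))*(-55) = -2750*(-55) = 151250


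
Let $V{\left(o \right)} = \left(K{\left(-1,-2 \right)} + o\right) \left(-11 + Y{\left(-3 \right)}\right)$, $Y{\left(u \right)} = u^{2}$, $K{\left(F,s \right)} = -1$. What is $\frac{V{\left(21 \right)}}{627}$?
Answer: $- \frac{40}{627} \approx -0.063796$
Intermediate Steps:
$V{\left(o \right)} = 2 - 2 o$ ($V{\left(o \right)} = \left(-1 + o\right) \left(-11 + \left(-3\right)^{2}\right) = \left(-1 + o\right) \left(-11 + 9\right) = \left(-1 + o\right) \left(-2\right) = 2 - 2 o$)
$\frac{V{\left(21 \right)}}{627} = \frac{2 - 42}{627} = \left(2 - 42\right) \frac{1}{627} = \left(-40\right) \frac{1}{627} = - \frac{40}{627}$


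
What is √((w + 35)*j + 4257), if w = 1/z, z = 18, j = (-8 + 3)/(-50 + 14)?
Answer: √5523382/36 ≈ 65.283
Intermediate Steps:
j = 5/36 (j = -5/(-36) = -5*(-1/36) = 5/36 ≈ 0.13889)
w = 1/18 ≈ 0.055556
√((w + 35)*j + 4257) = √((1/18 + 35)*(5/36) + 4257) = √((631/18)*(5/36) + 4257) = √(3155/648 + 4257) = √(2761691/648) = √5523382/36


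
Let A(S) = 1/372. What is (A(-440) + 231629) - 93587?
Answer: 51351625/372 ≈ 1.3804e+5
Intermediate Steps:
A(S) = 1/372
(A(-440) + 231629) - 93587 = (1/372 + 231629) - 93587 = 86165989/372 - 93587 = 51351625/372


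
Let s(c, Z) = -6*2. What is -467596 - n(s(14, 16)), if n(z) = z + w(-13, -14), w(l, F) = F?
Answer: -467570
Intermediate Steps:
s(c, Z) = -12
n(z) = -14 + z (n(z) = z - 14 = -14 + z)
-467596 - n(s(14, 16)) = -467596 - (-14 - 12) = -467596 - 1*(-26) = -467596 + 26 = -467570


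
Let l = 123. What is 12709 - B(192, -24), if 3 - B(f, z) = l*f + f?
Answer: 36514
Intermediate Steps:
B(f, z) = 3 - 124*f (B(f, z) = 3 - (123*f + f) = 3 - 124*f)
12709 - B(192, -24) = 12709 - (3 - 124*192) = 12709 - (3 - 23808) = 12709 - 1*(-23805) = 12709 + 23805 = 36514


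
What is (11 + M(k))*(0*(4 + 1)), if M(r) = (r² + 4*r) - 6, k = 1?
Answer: 0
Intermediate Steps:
M(r) = -6 + r² + 4*r
(11 + M(k))*(0*(4 + 1)) = (11 + (-6 + 1² + 4*1))*(0*(4 + 1)) = (11 + (-6 + 1 + 4))*(0*5) = (11 - 1)*0 = 10*0 = 0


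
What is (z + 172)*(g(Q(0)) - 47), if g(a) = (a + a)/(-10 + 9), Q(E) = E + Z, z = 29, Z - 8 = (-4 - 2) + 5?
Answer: -12261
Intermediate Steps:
Z = 7 (Z = 8 + ((-4 - 2) + 5) = 8 + (-6 + 5) = 8 - 1 = 7)
Q(E) = 7 + E (Q(E) = E + 7 = 7 + E)
g(a) = -2*a (g(a) = (2*a)/(-1) = (2*a)*(-1) = -2*a)
(z + 172)*(g(Q(0)) - 47) = (29 + 172)*(-2*(7 + 0) - 47) = 201*(-2*7 - 47) = 201*(-14 - 47) = 201*(-61) = -12261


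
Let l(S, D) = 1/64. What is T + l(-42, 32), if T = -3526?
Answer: -225663/64 ≈ -3526.0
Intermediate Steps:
l(S, D) = 1/64
T + l(-42, 32) = -3526 + 1/64 = -225663/64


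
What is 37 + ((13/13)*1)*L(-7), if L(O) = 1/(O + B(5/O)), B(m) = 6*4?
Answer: 630/17 ≈ 37.059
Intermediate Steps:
B(m) = 24
L(O) = 1/(24 + O) (L(O) = 1/(O + 24) = 1/(24 + O))
37 + ((13/13)*1)*L(-7) = 37 + ((13/13)*1)/(24 - 7) = 37 + ((13*(1/13))*1)/17 = 37 + (1*1)*(1/17) = 37 + 1*(1/17) = 37 + 1/17 = 630/17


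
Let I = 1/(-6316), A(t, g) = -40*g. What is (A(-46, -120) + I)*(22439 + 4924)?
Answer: 829558571037/6316 ≈ 1.3134e+8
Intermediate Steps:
I = -1/6316 ≈ -0.00015833
(A(-46, -120) + I)*(22439 + 4924) = (-40*(-120) - 1/6316)*(22439 + 4924) = (4800 - 1/6316)*27363 = (30316799/6316)*27363 = 829558571037/6316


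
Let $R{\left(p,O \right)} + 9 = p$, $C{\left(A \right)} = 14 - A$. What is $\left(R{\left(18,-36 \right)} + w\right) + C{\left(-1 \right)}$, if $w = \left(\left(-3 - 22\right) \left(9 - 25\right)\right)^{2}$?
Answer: $160024$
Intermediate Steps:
$R{\left(p,O \right)} = -9 + p$
$w = 160000$ ($w = \left(\left(-25\right) \left(-16\right)\right)^{2} = 400^{2} = 160000$)
$\left(R{\left(18,-36 \right)} + w\right) + C{\left(-1 \right)} = \left(\left(-9 + 18\right) + 160000\right) + \left(14 - -1\right) = \left(9 + 160000\right) + \left(14 + 1\right) = 160009 + 15 = 160024$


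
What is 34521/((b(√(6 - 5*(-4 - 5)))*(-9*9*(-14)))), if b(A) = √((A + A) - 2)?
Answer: 11507*√2/(756*√(-1 + √51)) ≈ 8.6860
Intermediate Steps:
b(A) = √(-2 + 2*A) (b(A) = √(2*A - 2) = √(-2 + 2*A))
34521/((b(√(6 - 5*(-4 - 5)))*(-9*9*(-14)))) = 34521/((√(-2 + 2*√(6 - 5*(-4 - 5)))*(-9*9*(-14)))) = 34521/((√(-2 + 2*√(6 - 5*(-9)))*(-81*(-14)))) = 34521/((√(-2 + 2*√(6 + 45))*1134)) = 34521/((√(-2 + 2*√51)*1134)) = 34521/((1134*√(-2 + 2*√51))) = 34521*(1/(1134*√(-2 + 2*√51))) = 11507/(378*√(-2 + 2*√51))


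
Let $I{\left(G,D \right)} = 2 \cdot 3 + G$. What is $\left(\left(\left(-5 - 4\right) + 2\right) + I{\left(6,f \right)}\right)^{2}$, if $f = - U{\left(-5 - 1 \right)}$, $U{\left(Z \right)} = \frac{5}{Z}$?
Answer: $25$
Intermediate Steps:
$f = \frac{5}{6}$ ($f = - \frac{5}{-5 - 1} = - \frac{5}{-6} = - \frac{5 \left(-1\right)}{6} = \left(-1\right) \left(- \frac{5}{6}\right) = \frac{5}{6} \approx 0.83333$)
$I{\left(G,D \right)} = 6 + G$
$\left(\left(\left(-5 - 4\right) + 2\right) + I{\left(6,f \right)}\right)^{2} = \left(\left(\left(-5 - 4\right) + 2\right) + \left(6 + 6\right)\right)^{2} = \left(\left(-9 + 2\right) + 12\right)^{2} = \left(-7 + 12\right)^{2} = 5^{2} = 25$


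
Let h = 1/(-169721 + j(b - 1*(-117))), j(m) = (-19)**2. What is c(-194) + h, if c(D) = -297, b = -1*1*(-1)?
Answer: -50299921/169360 ≈ -297.00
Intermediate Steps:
b = 1 (b = -1*(-1) = 1)
j(m) = 361
h = -1/169360 (h = 1/(-169721 + 361) = 1/(-169360) = -1/169360 ≈ -5.9046e-6)
c(-194) + h = -297 - 1/169360 = -50299921/169360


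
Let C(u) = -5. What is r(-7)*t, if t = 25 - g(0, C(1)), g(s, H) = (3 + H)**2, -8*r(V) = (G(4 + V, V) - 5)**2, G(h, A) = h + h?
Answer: -2541/8 ≈ -317.63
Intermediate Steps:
G(h, A) = 2*h
r(V) = -(3 + 2*V)**2/8 (r(V) = -(2*(4 + V) - 5)**2/8 = -((8 + 2*V) - 5)**2/8 = -(3 + 2*V)**2/8)
t = 21 (t = 25 - (3 - 5)**2 = 25 - 1*(-2)**2 = 25 - 1*4 = 25 - 4 = 21)
r(-7)*t = -(3 + 2*(-7))**2/8*21 = -(3 - 14)**2/8*21 = -1/8*(-11)**2*21 = -1/8*121*21 = -121/8*21 = -2541/8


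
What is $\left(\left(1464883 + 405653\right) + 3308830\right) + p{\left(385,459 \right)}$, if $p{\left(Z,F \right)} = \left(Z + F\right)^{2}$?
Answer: $5891702$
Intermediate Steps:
$p{\left(Z,F \right)} = \left(F + Z\right)^{2}$
$\left(\left(1464883 + 405653\right) + 3308830\right) + p{\left(385,459 \right)} = \left(\left(1464883 + 405653\right) + 3308830\right) + \left(459 + 385\right)^{2} = \left(1870536 + 3308830\right) + 844^{2} = 5179366 + 712336 = 5891702$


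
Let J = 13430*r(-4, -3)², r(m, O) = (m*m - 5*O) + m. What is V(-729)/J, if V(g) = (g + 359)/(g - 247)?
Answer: 37/955549872 ≈ 3.8721e-8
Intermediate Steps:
V(g) = (359 + g)/(-247 + g)
r(m, O) = m + m² - 5*O (r(m, O) = (m² - 5*O) + m = m + m² - 5*O)
J = 9790470 (J = 13430*(-4 + (-4)² - 5*(-3))² = 13430*(-4 + 16 + 15)² = 13430*27² = 13430*729 = 9790470)
V(-729)/J = ((359 - 729)/(-247 - 729))/9790470 = (-370/(-976))*(1/9790470) = -1/976*(-370)*(1/9790470) = (185/488)*(1/9790470) = 37/955549872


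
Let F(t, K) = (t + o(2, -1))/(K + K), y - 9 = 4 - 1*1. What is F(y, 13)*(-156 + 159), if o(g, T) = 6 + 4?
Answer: 33/13 ≈ 2.5385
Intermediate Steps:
o(g, T) = 10
y = 12 (y = 9 + (4 - 1*1) = 9 + (4 - 1) = 9 + 3 = 12)
F(t, K) = (10 + t)/(2*K) (F(t, K) = (t + 10)/(K + K) = (10 + t)/((2*K)) = (10 + t)*(1/(2*K)) = (10 + t)/(2*K))
F(y, 13)*(-156 + 159) = ((½)*(10 + 12)/13)*(-156 + 159) = ((½)*(1/13)*22)*3 = (11/13)*3 = 33/13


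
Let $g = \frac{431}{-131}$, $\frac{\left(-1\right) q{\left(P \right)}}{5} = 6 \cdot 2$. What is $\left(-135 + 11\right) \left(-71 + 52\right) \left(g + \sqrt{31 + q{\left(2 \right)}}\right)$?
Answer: $- \frac{1015436}{131} + 2356 i \sqrt{29} \approx -7751.4 + 12687.0 i$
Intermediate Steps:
$q{\left(P \right)} = -60$ ($q{\left(P \right)} = - 5 \cdot 6 \cdot 2 = \left(-5\right) 12 = -60$)
$g = - \frac{431}{131}$ ($g = 431 \left(- \frac{1}{131}\right) = - \frac{431}{131} \approx -3.2901$)
$\left(-135 + 11\right) \left(-71 + 52\right) \left(g + \sqrt{31 + q{\left(2 \right)}}\right) = \left(-135 + 11\right) \left(-71 + 52\right) \left(- \frac{431}{131} + \sqrt{31 - 60}\right) = \left(-124\right) \left(-19\right) \left(- \frac{431}{131} + \sqrt{-29}\right) = 2356 \left(- \frac{431}{131} + i \sqrt{29}\right) = - \frac{1015436}{131} + 2356 i \sqrt{29}$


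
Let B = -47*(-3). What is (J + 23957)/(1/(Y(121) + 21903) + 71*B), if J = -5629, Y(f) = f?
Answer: 403655872/220482265 ≈ 1.8308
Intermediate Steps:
B = 141
(J + 23957)/(1/(Y(121) + 21903) + 71*B) = (-5629 + 23957)/(1/(121 + 21903) + 71*141) = 18328/(1/22024 + 10011) = 18328/(220482265/22024) = 18328*(22024/220482265) = 403655872/220482265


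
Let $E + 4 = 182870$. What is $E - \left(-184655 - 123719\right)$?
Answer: $491240$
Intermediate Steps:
$E = 182866$ ($E = -4 + 182870 = 182866$)
$E - \left(-184655 - 123719\right) = 182866 - \left(-184655 - 123719\right) = 182866 - -308374 = 182866 + 308374 = 491240$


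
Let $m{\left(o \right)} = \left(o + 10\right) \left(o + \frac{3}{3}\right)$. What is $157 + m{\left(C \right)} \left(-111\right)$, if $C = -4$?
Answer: $2155$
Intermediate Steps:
$m{\left(o \right)} = \left(1 + o\right) \left(10 + o\right)$ ($m{\left(o \right)} = \left(10 + o\right) \left(o + 3 \cdot \frac{1}{3}\right) = \left(10 + o\right) \left(o + 1\right) = \left(10 + o\right) \left(1 + o\right) = \left(1 + o\right) \left(10 + o\right)$)
$157 + m{\left(C \right)} \left(-111\right) = 157 + \left(10 + \left(-4\right)^{2} + 11 \left(-4\right)\right) \left(-111\right) = 157 + \left(10 + 16 - 44\right) \left(-111\right) = 157 - -1998 = 157 + 1998 = 2155$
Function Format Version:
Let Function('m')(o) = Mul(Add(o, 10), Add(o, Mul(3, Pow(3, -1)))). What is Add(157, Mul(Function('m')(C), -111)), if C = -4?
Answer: 2155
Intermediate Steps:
Function('m')(o) = Mul(Add(1, o), Add(10, o)) (Function('m')(o) = Mul(Add(10, o), Add(o, Mul(3, Rational(1, 3)))) = Mul(Add(10, o), Add(o, 1)) = Mul(Add(10, o), Add(1, o)) = Mul(Add(1, o), Add(10, o)))
Add(157, Mul(Function('m')(C), -111)) = Add(157, Mul(Add(10, Pow(-4, 2), Mul(11, -4)), -111)) = Add(157, Mul(Add(10, 16, -44), -111)) = Add(157, Mul(-18, -111)) = Add(157, 1998) = 2155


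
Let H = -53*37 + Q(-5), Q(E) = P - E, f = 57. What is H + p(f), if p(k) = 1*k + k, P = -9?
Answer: -1851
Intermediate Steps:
Q(E) = -9 - E
p(k) = 2*k (p(k) = k + k = 2*k)
H = -1965 (H = -53*37 + (-9 - 1*(-5)) = -1961 + (-9 + 5) = -1961 - 4 = -1965)
H + p(f) = -1965 + 2*57 = -1965 + 114 = -1851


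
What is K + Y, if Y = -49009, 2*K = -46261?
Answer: -144279/2 ≈ -72140.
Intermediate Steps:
K = -46261/2 (K = (1/2)*(-46261) = -46261/2 ≈ -23131.)
K + Y = -46261/2 - 49009 = -144279/2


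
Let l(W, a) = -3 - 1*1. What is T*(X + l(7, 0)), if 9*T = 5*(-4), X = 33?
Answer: -580/9 ≈ -64.444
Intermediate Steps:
l(W, a) = -4 (l(W, a) = -3 - 1 = -4)
T = -20/9 (T = (5*(-4))/9 = (⅑)*(-20) = -20/9 ≈ -2.2222)
T*(X + l(7, 0)) = -20*(33 - 4)/9 = -20/9*29 = -580/9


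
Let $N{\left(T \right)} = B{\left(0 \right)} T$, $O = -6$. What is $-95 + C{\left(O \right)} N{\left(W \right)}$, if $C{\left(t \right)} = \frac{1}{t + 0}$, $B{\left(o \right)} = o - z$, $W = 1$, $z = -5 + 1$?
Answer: $- \frac{287}{3} \approx -95.667$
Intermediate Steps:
$z = -4$
$B{\left(o \right)} = 4 + o$ ($B{\left(o \right)} = o - -4 = o + 4 = 4 + o$)
$C{\left(t \right)} = \frac{1}{t}$
$N{\left(T \right)} = 4 T$ ($N{\left(T \right)} = \left(4 + 0\right) T = 4 T$)
$-95 + C{\left(O \right)} N{\left(W \right)} = -95 + \frac{4 \cdot 1}{-6} = -95 - \frac{2}{3} = - \frac{287}{3}$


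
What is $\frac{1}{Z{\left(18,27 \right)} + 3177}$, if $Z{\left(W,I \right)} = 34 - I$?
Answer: $\frac{1}{3184} \approx 0.00031407$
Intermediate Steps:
$\frac{1}{Z{\left(18,27 \right)} + 3177} = \frac{1}{\left(34 - 27\right) + 3177} = \frac{1}{7 + 3177} = \frac{1}{3184}$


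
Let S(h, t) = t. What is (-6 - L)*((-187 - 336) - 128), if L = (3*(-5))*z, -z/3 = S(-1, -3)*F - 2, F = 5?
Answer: -494109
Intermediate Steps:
z = 51 (z = -3*(-3*5 - 2) = -3*(-15 - 2) = -3*(-17) = 51)
L = -765 (L = (3*(-5))*51 = -15*51 = -765)
(-6 - L)*((-187 - 336) - 128) = (-6 - 1*(-765))*((-187 - 336) - 128) = (-6 + 765)*(-523 - 128) = 759*(-651) = -494109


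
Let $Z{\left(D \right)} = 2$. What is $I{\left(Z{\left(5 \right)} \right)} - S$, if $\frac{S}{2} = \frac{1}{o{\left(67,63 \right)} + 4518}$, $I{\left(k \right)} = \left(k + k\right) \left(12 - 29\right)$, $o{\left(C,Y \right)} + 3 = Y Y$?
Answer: $- \frac{288457}{4242} \approx -68.0$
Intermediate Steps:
$o{\left(C,Y \right)} = -3 + Y^{2}$ ($o{\left(C,Y \right)} = -3 + Y Y = -3 + Y^{2}$)
$I{\left(k \right)} = - 34 k$ ($I{\left(k \right)} = 2 k \left(-17\right) = - 34 k$)
$S = \frac{1}{4242}$ ($S = \frac{2}{\left(-3 + 63^{2}\right) + 4518} = \frac{2}{\left(-3 + 3969\right) + 4518} = \frac{2}{3966 + 4518} = \frac{2}{8484} = 2 \cdot \frac{1}{8484} = \frac{1}{4242} \approx 0.00023574$)
$I{\left(Z{\left(5 \right)} \right)} - S = \left(-34\right) 2 - \frac{1}{4242} = -68 - \frac{1}{4242} = - \frac{288457}{4242}$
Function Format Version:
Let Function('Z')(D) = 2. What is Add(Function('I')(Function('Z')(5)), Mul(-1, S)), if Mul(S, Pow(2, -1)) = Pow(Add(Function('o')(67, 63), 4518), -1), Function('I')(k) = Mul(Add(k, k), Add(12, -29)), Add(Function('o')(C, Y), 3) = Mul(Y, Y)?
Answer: Rational(-288457, 4242) ≈ -68.000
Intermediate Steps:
Function('o')(C, Y) = Add(-3, Pow(Y, 2)) (Function('o')(C, Y) = Add(-3, Mul(Y, Y)) = Add(-3, Pow(Y, 2)))
Function('I')(k) = Mul(-34, k) (Function('I')(k) = Mul(Mul(2, k), -17) = Mul(-34, k))
S = Rational(1, 4242) (S = Mul(2, Pow(Add(Add(-3, Pow(63, 2)), 4518), -1)) = Mul(2, Pow(Add(Add(-3, 3969), 4518), -1)) = Mul(2, Pow(Add(3966, 4518), -1)) = Mul(2, Pow(8484, -1)) = Mul(2, Rational(1, 8484)) = Rational(1, 4242) ≈ 0.00023574)
Add(Function('I')(Function('Z')(5)), Mul(-1, S)) = Add(Mul(-34, 2), Mul(-1, Rational(1, 4242))) = Add(-68, Rational(-1, 4242)) = Rational(-288457, 4242)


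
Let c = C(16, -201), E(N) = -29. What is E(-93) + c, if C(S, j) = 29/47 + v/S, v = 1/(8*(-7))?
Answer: -1195311/42112 ≈ -28.384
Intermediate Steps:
v = -1/56 (v = 1/(-56) = -1/56 ≈ -0.017857)
C(S, j) = 29/47 - 1/(56*S)
c = 25937/42112 (c = (1/2632)*(-47 + 1624*16)/16 = (1/2632)*(1/16)*(-47 + 25984) = (1/2632)*(1/16)*25937 = 25937/42112 ≈ 0.61590)
E(-93) + c = -29 + 25937/42112 = -1195311/42112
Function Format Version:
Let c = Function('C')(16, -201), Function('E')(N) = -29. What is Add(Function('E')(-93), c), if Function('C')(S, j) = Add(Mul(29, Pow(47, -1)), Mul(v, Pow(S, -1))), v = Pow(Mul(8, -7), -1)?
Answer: Rational(-1195311, 42112) ≈ -28.384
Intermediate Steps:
v = Rational(-1, 56) (v = Pow(-56, -1) = Rational(-1, 56) ≈ -0.017857)
Function('C')(S, j) = Add(Rational(29, 47), Mul(Rational(-1, 56), Pow(S, -1))) (Function('C')(S, j) = Add(Mul(29, Pow(47, -1)), Mul(Rational(-1, 56), Pow(S, -1))) = Add(Mul(29, Rational(1, 47)), Mul(Rational(-1, 56), Pow(S, -1))) = Add(Rational(29, 47), Mul(Rational(-1, 56), Pow(S, -1))))
c = Rational(25937, 42112) (c = Mul(Rational(1, 2632), Pow(16, -1), Add(-47, Mul(1624, 16))) = Mul(Rational(1, 2632), Rational(1, 16), Add(-47, 25984)) = Mul(Rational(1, 2632), Rational(1, 16), 25937) = Rational(25937, 42112) ≈ 0.61590)
Add(Function('E')(-93), c) = Add(-29, Rational(25937, 42112)) = Rational(-1195311, 42112)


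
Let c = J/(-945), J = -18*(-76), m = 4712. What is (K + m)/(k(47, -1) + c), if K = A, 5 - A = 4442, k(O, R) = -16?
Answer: -28875/1832 ≈ -15.761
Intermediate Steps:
J = 1368
A = -4437 (A = 5 - 1*4442 = 5 - 4442 = -4437)
K = -4437
c = -152/105 (c = 1368/(-945) = 1368*(-1/945) = -152/105 ≈ -1.4476)
(K + m)/(k(47, -1) + c) = (-4437 + 4712)/(-16 - 152/105) = 275/(-1832/105) = 275*(-105/1832) = -28875/1832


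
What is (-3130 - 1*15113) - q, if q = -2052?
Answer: -16191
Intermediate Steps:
(-3130 - 1*15113) - q = (-3130 - 1*15113) - 1*(-2052) = (-3130 - 15113) + 2052 = -18243 + 2052 = -16191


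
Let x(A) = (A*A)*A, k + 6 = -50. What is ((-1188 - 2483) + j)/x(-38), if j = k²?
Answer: 535/54872 ≈ 0.0097500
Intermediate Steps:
k = -56 (k = -6 - 50 = -56)
x(A) = A³ (x(A) = A²*A = A³)
j = 3136 (j = (-56)² = 3136)
((-1188 - 2483) + j)/x(-38) = ((-1188 - 2483) + 3136)/((-38)³) = (-3671 + 3136)/(-54872) = -535*(-1/54872) = 535/54872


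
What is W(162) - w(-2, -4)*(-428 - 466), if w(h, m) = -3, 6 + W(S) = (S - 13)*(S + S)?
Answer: 45588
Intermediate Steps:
W(S) = -6 + 2*S*(-13 + S) (W(S) = -6 + (S - 13)*(S + S) = -6 + (-13 + S)*(2*S) = -6 + 2*S*(-13 + S))
W(162) - w(-2, -4)*(-428 - 466) = (-6 - 26*162 + 2*162²) - (-3)*(-428 - 466) = (-6 - 4212 + 2*26244) - (-3)*(-894) = (-6 - 4212 + 52488) - 1*2682 = 48270 - 2682 = 45588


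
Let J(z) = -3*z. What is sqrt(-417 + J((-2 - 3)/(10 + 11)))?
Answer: I*sqrt(20398)/7 ≈ 20.403*I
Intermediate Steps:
sqrt(-417 + J((-2 - 3)/(10 + 11))) = sqrt(-417 - 3*(-2 - 3)/(10 + 11)) = sqrt(-417 - (-15)/21) = sqrt(-417 - 3*(-5/21)) = sqrt(-417 + 5/7) = sqrt(-2914/7) = I*sqrt(20398)/7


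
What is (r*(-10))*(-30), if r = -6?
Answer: -1800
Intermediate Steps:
(r*(-10))*(-30) = -6*(-10)*(-30) = 60*(-30) = -1800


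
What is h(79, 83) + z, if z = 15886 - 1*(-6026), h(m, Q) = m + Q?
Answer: 22074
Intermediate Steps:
h(m, Q) = Q + m
z = 21912 (z = 15886 + 6026 = 21912)
h(79, 83) + z = (83 + 79) + 21912 = 162 + 21912 = 22074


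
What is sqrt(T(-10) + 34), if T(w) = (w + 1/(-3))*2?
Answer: 2*sqrt(30)/3 ≈ 3.6515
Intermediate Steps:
T(w) = -2/3 + 2*w (T(w) = (w - 1/3)*2 = (-1/3 + w)*2 = -2/3 + 2*w)
sqrt(T(-10) + 34) = sqrt((-2/3 + 2*(-10)) + 34) = sqrt((-2/3 - 20) + 34) = sqrt(-62/3 + 34) = sqrt(40/3) = 2*sqrt(30)/3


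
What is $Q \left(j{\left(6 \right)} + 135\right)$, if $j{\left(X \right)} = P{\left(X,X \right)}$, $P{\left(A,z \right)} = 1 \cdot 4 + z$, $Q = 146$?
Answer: $21170$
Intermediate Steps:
$P{\left(A,z \right)} = 4 + z$
$j{\left(X \right)} = 4 + X$
$Q \left(j{\left(6 \right)} + 135\right) = 146 \left(\left(4 + 6\right) + 135\right) = 146 \left(10 + 135\right) = 146 \cdot 145 = 21170$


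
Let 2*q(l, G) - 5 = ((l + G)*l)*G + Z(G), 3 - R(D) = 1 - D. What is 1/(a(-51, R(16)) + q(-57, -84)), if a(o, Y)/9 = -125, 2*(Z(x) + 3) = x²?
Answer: -1/336914 ≈ -2.9681e-6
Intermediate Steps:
Z(x) = -3 + x²/2
R(D) = 2 + D (R(D) = 3 - (1 - D) = 3 + (-1 + D) = 2 + D)
a(o, Y) = -1125 (a(o, Y) = 9*(-125) = -1125)
q(l, G) = 1 + G²/4 + G*l*(G + l)/2 (q(l, G) = 5/2 + (((l + G)*l)*G + (-3 + G²/2))/2 = 5/2 + (((G + l)*l)*G + (-3 + G²/2))/2 = 5/2 + ((l*(G + l))*G + (-3 + G²/2))/2 = 5/2 + (G*l*(G + l) + (-3 + G²/2))/2 = 5/2 + (-3 + G²/2 + G*l*(G + l))/2 = 5/2 + (-3/2 + G²/4 + G*l*(G + l)/2) = 1 + G²/4 + G*l*(G + l)/2)
1/(a(-51, R(16)) + q(-57, -84)) = 1/(-1125 + (1 + (¼)*(-84)² + (½)*(-84)*(-57)² + (½)*(-57)*(-84)²)) = 1/(-1125 + (1 + (¼)*7056 + (½)*(-84)*3249 + (½)*(-57)*7056)) = 1/(-1125 + (1 + 1764 - 136458 - 201096)) = 1/(-1125 - 335789) = 1/(-336914) = -1/336914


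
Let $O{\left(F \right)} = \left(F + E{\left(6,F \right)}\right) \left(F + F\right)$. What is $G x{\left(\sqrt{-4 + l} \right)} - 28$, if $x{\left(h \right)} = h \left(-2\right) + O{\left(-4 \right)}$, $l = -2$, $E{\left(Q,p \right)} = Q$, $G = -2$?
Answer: $4 + 4 i \sqrt{6} \approx 4.0 + 9.798 i$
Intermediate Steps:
$O{\left(F \right)} = 2 F \left(6 + F\right)$ ($O{\left(F \right)} = \left(F + 6\right) \left(F + F\right) = \left(6 + F\right) 2 F = 2 F \left(6 + F\right)$)
$x{\left(h \right)} = -16 - 2 h$ ($x{\left(h \right)} = h \left(-2\right) + 2 \left(-4\right) \left(6 - 4\right) = - 2 h + 2 \left(-4\right) 2 = - 2 h - 16 = -16 - 2 h$)
$G x{\left(\sqrt{-4 + l} \right)} - 28 = - 2 \left(-16 - 2 \sqrt{-4 - 2}\right) - 28 = - 2 \left(-16 - 2 \sqrt{-6}\right) - 28 = - 2 \left(-16 - 2 i \sqrt{6}\right) - 28 = \left(32 + 4 i \sqrt{6}\right) - 28 = 4 + 4 i \sqrt{6}$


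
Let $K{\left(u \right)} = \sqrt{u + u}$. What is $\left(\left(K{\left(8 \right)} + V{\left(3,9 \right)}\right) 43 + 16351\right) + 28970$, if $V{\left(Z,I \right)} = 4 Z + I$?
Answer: $46396$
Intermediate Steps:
$V{\left(Z,I \right)} = I + 4 Z$
$K{\left(u \right)} = \sqrt{2} \sqrt{u}$ ($K{\left(u \right)} = \sqrt{2 u} = \sqrt{2} \sqrt{u}$)
$\left(\left(K{\left(8 \right)} + V{\left(3,9 \right)}\right) 43 + 16351\right) + 28970 = \left(\left(\sqrt{2} \sqrt{8} + \left(9 + 4 \cdot 3\right)\right) 43 + 16351\right) + 28970 = \left(\left(\sqrt{2} \cdot 2 \sqrt{2} + \left(9 + 12\right)\right) 43 + 16351\right) + 28970 = \left(\left(4 + 21\right) 43 + 16351\right) + 28970 = \left(25 \cdot 43 + 16351\right) + 28970 = \left(1075 + 16351\right) + 28970 = 17426 + 28970 = 46396$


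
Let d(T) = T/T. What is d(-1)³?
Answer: 1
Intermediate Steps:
d(T) = 1
d(-1)³ = 1³ = 1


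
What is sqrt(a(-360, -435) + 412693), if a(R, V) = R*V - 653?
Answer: 8*sqrt(8885) ≈ 754.08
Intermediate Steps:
a(R, V) = -653 + R*V
sqrt(a(-360, -435) + 412693) = sqrt((-653 - 360*(-435)) + 412693) = sqrt((-653 + 156600) + 412693) = sqrt(155947 + 412693) = sqrt(568640) = 8*sqrt(8885)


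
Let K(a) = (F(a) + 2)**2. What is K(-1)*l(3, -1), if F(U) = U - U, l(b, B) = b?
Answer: 12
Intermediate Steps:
F(U) = 0
K(a) = 4 (K(a) = (0 + 2)**2 = 2**2 = 4)
K(-1)*l(3, -1) = 4*3 = 12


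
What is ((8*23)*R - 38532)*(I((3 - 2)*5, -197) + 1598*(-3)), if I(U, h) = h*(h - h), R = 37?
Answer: 152084856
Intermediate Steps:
I(U, h) = 0 (I(U, h) = h*0 = 0)
((8*23)*R - 38532)*(I((3 - 2)*5, -197) + 1598*(-3)) = ((8*23)*37 - 38532)*(0 + 1598*(-3)) = (184*37 - 38532)*(0 - 4794) = (6808 - 38532)*(-4794) = -31724*(-4794) = 152084856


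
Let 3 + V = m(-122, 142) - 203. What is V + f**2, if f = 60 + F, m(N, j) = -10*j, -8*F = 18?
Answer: 27345/16 ≈ 1709.1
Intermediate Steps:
F = -9/4 (F = -1/8*18 = -9/4 ≈ -2.2500)
V = -1626 (V = -3 + (-10*142 - 203) = -3 + (-1420 - 203) = -3 - 1623 = -1626)
f = 231/4 (f = 60 - 9/4 = 231/4 ≈ 57.750)
V + f**2 = -1626 + (231/4)**2 = -1626 + 53361/16 = 27345/16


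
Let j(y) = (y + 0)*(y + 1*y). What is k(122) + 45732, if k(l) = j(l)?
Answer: 75500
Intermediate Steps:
j(y) = 2*y**2 (j(y) = y*(y + y) = y*(2*y) = 2*y**2)
k(l) = 2*l**2
k(122) + 45732 = 2*122**2 + 45732 = 2*14884 + 45732 = 29768 + 45732 = 75500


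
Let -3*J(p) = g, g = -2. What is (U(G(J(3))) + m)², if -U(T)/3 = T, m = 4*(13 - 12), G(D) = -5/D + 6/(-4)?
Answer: 961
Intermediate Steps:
J(p) = ⅔ (J(p) = -⅓*(-2) = ⅔)
G(D) = -3/2 - 5/D (G(D) = -5/D + 6*(-¼) = -5/D - 3/2 = -3/2 - 5/D)
m = 4 (m = 4*1 = 4)
U(T) = -3*T
(U(G(J(3))) + m)² = (-3*(-3/2 - 5/⅔) + 4)² = (-3*(-3/2 - 5*3/2) + 4)² = (-3*(-3/2 - 15/2) + 4)² = (-3*(-9) + 4)² = (27 + 4)² = 31² = 961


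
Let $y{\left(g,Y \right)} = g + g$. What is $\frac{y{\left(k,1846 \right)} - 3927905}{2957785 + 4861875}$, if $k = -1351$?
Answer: $- \frac{3930607}{7819660} \approx -0.50266$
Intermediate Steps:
$y{\left(g,Y \right)} = 2 g$
$\frac{y{\left(k,1846 \right)} - 3927905}{2957785 + 4861875} = \frac{2 \left(-1351\right) - 3927905}{2957785 + 4861875} = \frac{-2702 - 3927905}{7819660} = \left(-3930607\right) \frac{1}{7819660} = - \frac{3930607}{7819660}$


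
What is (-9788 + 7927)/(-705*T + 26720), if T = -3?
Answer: -1861/28835 ≈ -0.064540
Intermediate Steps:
(-9788 + 7927)/(-705*T + 26720) = (-9788 + 7927)/(-705*(-3) + 26720) = -1861/(2115 + 26720) = -1861/28835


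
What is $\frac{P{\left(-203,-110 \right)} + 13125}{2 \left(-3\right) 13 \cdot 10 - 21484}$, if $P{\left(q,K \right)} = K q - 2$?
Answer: $- \frac{293}{184} \approx -1.5924$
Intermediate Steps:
$P{\left(q,K \right)} = -2 + K q$
$\frac{P{\left(-203,-110 \right)} + 13125}{2 \left(-3\right) 13 \cdot 10 - 21484} = \frac{\left(-2 - -22330\right) + 13125}{2 \left(-3\right) 13 \cdot 10 - 21484} = \frac{\left(-2 + 22330\right) + 13125}{\left(-6\right) 13 \cdot 10 - 21484} = \frac{22328 + 13125}{\left(-78\right) 10 - 21484} = \frac{35453}{-780 - 21484} = \frac{35453}{-22264} = 35453 \left(- \frac{1}{22264}\right) = - \frac{293}{184}$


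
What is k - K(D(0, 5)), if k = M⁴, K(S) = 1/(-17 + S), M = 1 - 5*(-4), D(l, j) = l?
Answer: 3306178/17 ≈ 1.9448e+5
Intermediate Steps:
M = 21 (M = 1 + 20 = 21)
k = 194481 (k = 21⁴ = 194481)
k - K(D(0, 5)) = 194481 - 1/(-17 + 0) = 194481 - 1/(-17) = 194481 - 1*(-1/17) = 194481 + 1/17 = 3306178/17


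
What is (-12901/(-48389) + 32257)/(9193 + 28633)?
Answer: 780448437/915181157 ≈ 0.85278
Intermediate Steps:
(-12901/(-48389) + 32257)/(9193 + 28633) = (-12901*(-1/48389) + 32257)/37826 = (12901/48389 + 32257)*(1/37826) = (1560896874/48389)*(1/37826) = 780448437/915181157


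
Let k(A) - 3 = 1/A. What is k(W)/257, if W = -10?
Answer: 29/2570 ≈ 0.011284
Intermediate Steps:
k(A) = 3 + 1/A
k(W)/257 = (3 + 1/(-10))/257 = (3 - ⅒)*(1/257) = (29/10)*(1/257) = 29/2570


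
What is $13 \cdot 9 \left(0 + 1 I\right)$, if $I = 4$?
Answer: $468$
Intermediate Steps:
$13 \cdot 9 \left(0 + 1 I\right) = 13 \cdot 9 \left(0 + 1 \cdot 4\right) = 117 \left(0 + 4\right) = 117 \cdot 4 = 468$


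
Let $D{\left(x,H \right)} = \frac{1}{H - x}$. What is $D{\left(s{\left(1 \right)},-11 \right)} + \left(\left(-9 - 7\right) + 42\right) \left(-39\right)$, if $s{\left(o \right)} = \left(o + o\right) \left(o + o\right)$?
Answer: $- \frac{15211}{15} \approx -1014.1$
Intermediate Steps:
$s{\left(o \right)} = 4 o^{2}$ ($s{\left(o \right)} = 2 o 2 o = 4 o^{2}$)
$D{\left(s{\left(1 \right)},-11 \right)} + \left(\left(-9 - 7\right) + 42\right) \left(-39\right) = \frac{1}{-11 - 4 \cdot 1^{2}} + \left(\left(-9 - 7\right) + 42\right) \left(-39\right) = \frac{1}{-11 - 4 \cdot 1} + \left(-16 + 42\right) \left(-39\right) = \frac{1}{-11 - 4} + 26 \left(-39\right) = \frac{1}{-11 - 4} - 1014 = \frac{1}{-15} - 1014 = - \frac{1}{15} - 1014 = - \frac{15211}{15}$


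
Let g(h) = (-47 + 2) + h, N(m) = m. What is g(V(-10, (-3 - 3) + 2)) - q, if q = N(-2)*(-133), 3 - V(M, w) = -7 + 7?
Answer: -308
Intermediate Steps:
V(M, w) = 3 (V(M, w) = 3 - (-7 + 7) = 3 - 1*0 = 3 + 0 = 3)
g(h) = -45 + h
q = 266 (q = -2*(-133) = 266)
g(V(-10, (-3 - 3) + 2)) - q = (-45 + 3) - 1*266 = -42 - 266 = -308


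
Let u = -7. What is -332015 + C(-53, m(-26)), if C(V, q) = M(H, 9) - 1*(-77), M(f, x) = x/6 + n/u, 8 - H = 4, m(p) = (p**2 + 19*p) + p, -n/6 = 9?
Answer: -4647003/14 ≈ -3.3193e+5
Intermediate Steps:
n = -54 (n = -6*9 = -54)
m(p) = p**2 + 20*p
H = 4 (H = 8 - 1*4 = 8 - 4 = 4)
M(f, x) = 54/7 + x/6 (M(f, x) = x/6 - 54/(-7) = x*(1/6) - 54*(-1/7) = x/6 + 54/7 = 54/7 + x/6)
C(V, q) = 1207/14 (C(V, q) = (54/7 + (1/6)*9) - 1*(-77) = (54/7 + 3/2) + 77 = 129/14 + 77 = 1207/14)
-332015 + C(-53, m(-26)) = -332015 + 1207/14 = -4647003/14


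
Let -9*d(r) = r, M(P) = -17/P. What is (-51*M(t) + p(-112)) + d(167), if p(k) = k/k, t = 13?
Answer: 5749/117 ≈ 49.137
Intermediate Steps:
d(r) = -r/9
p(k) = 1
(-51*M(t) + p(-112)) + d(167) = (-(-867)/13 + 1) - ⅑*167 = (-(-867)/13 + 1) - 167/9 = (-51*(-17/13) + 1) - 167/9 = (867/13 + 1) - 167/9 = 880/13 - 167/9 = 5749/117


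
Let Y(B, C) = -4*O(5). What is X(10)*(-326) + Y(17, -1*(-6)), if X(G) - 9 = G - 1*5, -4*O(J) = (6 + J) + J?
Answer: -4548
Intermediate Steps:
O(J) = -3/2 - J/2 (O(J) = -((6 + J) + J)/4 = -(6 + 2*J)/4 = -3/2 - J/2)
Y(B, C) = 16 (Y(B, C) = -4*(-3/2 - 1/2*5) = -4*(-3/2 - 5/2) = -4*(-4) = 16)
X(G) = 4 + G (X(G) = 9 + (G - 1*5) = 9 + (G - 5) = 9 + (-5 + G) = 4 + G)
X(10)*(-326) + Y(17, -1*(-6)) = (4 + 10)*(-326) + 16 = 14*(-326) + 16 = -4564 + 16 = -4548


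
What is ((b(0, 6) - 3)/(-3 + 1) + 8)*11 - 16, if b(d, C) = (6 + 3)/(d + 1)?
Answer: 39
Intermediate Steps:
b(d, C) = 9/(1 + d)
((b(0, 6) - 3)/(-3 + 1) + 8)*11 - 16 = ((9/(1 + 0) - 3)/(-3 + 1) + 8)*11 - 16 = ((9/1 - 3)/(-2) + 8)*11 - 16 = ((9*1 - 3)*(-½) + 8)*11 - 16 = ((9 - 3)*(-½) + 8)*11 - 16 = (6*(-½) + 8)*11 - 16 = (-3 + 8)*11 - 16 = 5*11 - 16 = 55 - 16 = 39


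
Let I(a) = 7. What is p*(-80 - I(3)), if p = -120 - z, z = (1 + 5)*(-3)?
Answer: 8874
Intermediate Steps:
z = -18 (z = 6*(-3) = -18)
p = -102 (p = -120 - 1*(-18) = -120 + 18 = -102)
p*(-80 - I(3)) = -102*(-80 - 1*7) = -102*(-80 - 7) = -102*(-87) = 8874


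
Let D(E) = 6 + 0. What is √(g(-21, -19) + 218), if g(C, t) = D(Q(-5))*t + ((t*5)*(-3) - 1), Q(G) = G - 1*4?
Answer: 2*√97 ≈ 19.698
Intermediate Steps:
Q(G) = -4 + G (Q(G) = G - 4 = -4 + G)
D(E) = 6
g(C, t) = -1 - 9*t (g(C, t) = 6*t + ((t*5)*(-3) - 1) = 6*t + ((5*t)*(-3) - 1) = 6*t + (-15*t - 1) = 6*t + (-1 - 15*t) = -1 - 9*t)
√(g(-21, -19) + 218) = √((-1 - 9*(-19)) + 218) = √((-1 + 171) + 218) = √(170 + 218) = √388 = 2*√97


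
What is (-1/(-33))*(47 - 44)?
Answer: 1/11 ≈ 0.090909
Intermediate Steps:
(-1/(-33))*(47 - 44) = -1*(-1/33)*3 = (1/33)*3 = 1/11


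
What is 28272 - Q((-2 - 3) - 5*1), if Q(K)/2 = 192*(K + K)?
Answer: 35952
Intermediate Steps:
Q(K) = 768*K (Q(K) = 2*(192*(K + K)) = 2*(192*(2*K)) = 2*(384*K) = 768*K)
28272 - Q((-2 - 3) - 5*1) = 28272 - 768*((-2 - 3) - 5*1) = 28272 - 768*(-5 - 5) = 28272 - 768*(-10) = 28272 - 1*(-7680) = 28272 + 7680 = 35952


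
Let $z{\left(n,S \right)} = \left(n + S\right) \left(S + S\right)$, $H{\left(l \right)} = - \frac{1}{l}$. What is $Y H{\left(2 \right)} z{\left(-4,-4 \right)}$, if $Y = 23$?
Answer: $-736$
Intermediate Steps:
$z{\left(n,S \right)} = 2 S \left(S + n\right)$ ($z{\left(n,S \right)} = \left(S + n\right) 2 S = 2 S \left(S + n\right)$)
$Y H{\left(2 \right)} z{\left(-4,-4 \right)} = 23 \left(- \frac{1}{2}\right) 2 \left(-4\right) \left(-4 - 4\right) = 23 \left(\left(-1\right) \frac{1}{2}\right) 2 \left(-4\right) \left(-8\right) = 23 \left(- \frac{1}{2}\right) 64 = \left(- \frac{23}{2}\right) 64 = -736$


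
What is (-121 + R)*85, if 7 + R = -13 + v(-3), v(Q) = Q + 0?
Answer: -12240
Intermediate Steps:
v(Q) = Q
R = -23 (R = -7 + (-13 - 3) = -7 - 16 = -23)
(-121 + R)*85 = (-121 - 23)*85 = -144*85 = -12240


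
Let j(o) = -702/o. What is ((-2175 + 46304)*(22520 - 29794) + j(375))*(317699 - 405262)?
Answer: 3513403510339492/125 ≈ 2.8107e+13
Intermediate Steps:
((-2175 + 46304)*(22520 - 29794) + j(375))*(317699 - 405262) = ((-2175 + 46304)*(22520 - 29794) - 702/375)*(317699 - 405262) = (44129*(-7274) - 702*1/375)*(-87563) = (-320994346 - 234/125)*(-87563) = -40124293484/125*(-87563) = 3513403510339492/125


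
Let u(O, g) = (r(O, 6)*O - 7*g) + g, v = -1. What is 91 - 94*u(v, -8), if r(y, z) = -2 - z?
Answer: -5173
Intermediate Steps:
u(O, g) = -8*O - 6*g (u(O, g) = ((-2 - 1*6)*O - 7*g) + g = ((-2 - 6)*O - 7*g) + g = (-8*O - 7*g) + g = -8*O - 6*g)
91 - 94*u(v, -8) = 91 - 94*(-8*(-1) - 6*(-8)) = 91 - 94*(8 + 48) = 91 - 94*56 = 91 - 5264 = -5173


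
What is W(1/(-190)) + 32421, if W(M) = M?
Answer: 6159989/190 ≈ 32421.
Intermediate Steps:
W(1/(-190)) + 32421 = 1/(-190) + 32421 = -1/190 + 32421 = 6159989/190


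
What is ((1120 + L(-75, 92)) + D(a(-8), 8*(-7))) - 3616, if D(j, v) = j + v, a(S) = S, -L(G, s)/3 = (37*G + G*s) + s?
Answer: 26189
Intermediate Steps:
L(G, s) = -111*G - 3*s - 3*G*s (L(G, s) = -3*((37*G + G*s) + s) = -3*(s + 37*G + G*s) = -111*G - 3*s - 3*G*s)
((1120 + L(-75, 92)) + D(a(-8), 8*(-7))) - 3616 = ((1120 + (-111*(-75) - 3*92 - 3*(-75)*92)) + (-8 + 8*(-7))) - 3616 = ((1120 + (8325 - 276 + 20700)) + (-8 - 56)) - 3616 = ((1120 + 28749) - 64) - 3616 = (29869 - 64) - 3616 = 29805 - 3616 = 26189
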